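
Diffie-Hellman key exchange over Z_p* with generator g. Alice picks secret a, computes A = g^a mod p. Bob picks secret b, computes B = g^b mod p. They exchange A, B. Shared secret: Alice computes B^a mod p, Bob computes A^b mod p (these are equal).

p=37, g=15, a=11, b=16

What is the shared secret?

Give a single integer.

A = 15^11 mod 37  (bits of 11 = 1011)
  bit 0 = 1: r = r^2 * 15 mod 37 = 1^2 * 15 = 1*15 = 15
  bit 1 = 0: r = r^2 mod 37 = 15^2 = 3
  bit 2 = 1: r = r^2 * 15 mod 37 = 3^2 * 15 = 9*15 = 24
  bit 3 = 1: r = r^2 * 15 mod 37 = 24^2 * 15 = 21*15 = 19
  -> A = 19
B = 15^16 mod 37  (bits of 16 = 10000)
  bit 0 = 1: r = r^2 * 15 mod 37 = 1^2 * 15 = 1*15 = 15
  bit 1 = 0: r = r^2 mod 37 = 15^2 = 3
  bit 2 = 0: r = r^2 mod 37 = 3^2 = 9
  bit 3 = 0: r = r^2 mod 37 = 9^2 = 7
  bit 4 = 0: r = r^2 mod 37 = 7^2 = 12
  -> B = 12
s = B^a = 12^11 mod 37  (bits of 11 = 1011)
  bit 0 = 1: r = r^2 * 12 mod 37 = 1^2 * 12 = 1*12 = 12
  bit 1 = 0: r = r^2 mod 37 = 12^2 = 33
  bit 2 = 1: r = r^2 * 12 mod 37 = 33^2 * 12 = 16*12 = 7
  bit 3 = 1: r = r^2 * 12 mod 37 = 7^2 * 12 = 12*12 = 33
  -> s = B^a = 33

Answer: 33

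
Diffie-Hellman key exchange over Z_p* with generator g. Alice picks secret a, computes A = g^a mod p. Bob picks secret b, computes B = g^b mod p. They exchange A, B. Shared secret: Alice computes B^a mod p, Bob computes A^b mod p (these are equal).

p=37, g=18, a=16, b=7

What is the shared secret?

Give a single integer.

A = 18^16 mod 37  (bits of 16 = 10000)
  bit 0 = 1: r = r^2 * 18 mod 37 = 1^2 * 18 = 1*18 = 18
  bit 1 = 0: r = r^2 mod 37 = 18^2 = 28
  bit 2 = 0: r = r^2 mod 37 = 28^2 = 7
  bit 3 = 0: r = r^2 mod 37 = 7^2 = 12
  bit 4 = 0: r = r^2 mod 37 = 12^2 = 33
  -> A = 33
B = 18^7 mod 37  (bits of 7 = 111)
  bit 0 = 1: r = r^2 * 18 mod 37 = 1^2 * 18 = 1*18 = 18
  bit 1 = 1: r = r^2 * 18 mod 37 = 18^2 * 18 = 28*18 = 23
  bit 2 = 1: r = r^2 * 18 mod 37 = 23^2 * 18 = 11*18 = 13
  -> B = 13
s = B^a = 13^16 mod 37  (bits of 16 = 10000)
  bit 0 = 1: r = r^2 * 13 mod 37 = 1^2 * 13 = 1*13 = 13
  bit 1 = 0: r = r^2 mod 37 = 13^2 = 21
  bit 2 = 0: r = r^2 mod 37 = 21^2 = 34
  bit 3 = 0: r = r^2 mod 37 = 34^2 = 9
  bit 4 = 0: r = r^2 mod 37 = 9^2 = 7
  -> s = B^a = 7

Answer: 7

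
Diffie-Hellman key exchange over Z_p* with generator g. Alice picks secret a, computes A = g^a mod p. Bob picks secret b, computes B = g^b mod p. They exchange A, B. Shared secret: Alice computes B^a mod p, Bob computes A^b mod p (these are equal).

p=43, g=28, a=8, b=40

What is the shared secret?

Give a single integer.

Answer: 38

Derivation:
A = 28^8 mod 43  (bits of 8 = 1000)
  bit 0 = 1: r = r^2 * 28 mod 43 = 1^2 * 28 = 1*28 = 28
  bit 1 = 0: r = r^2 mod 43 = 28^2 = 10
  bit 2 = 0: r = r^2 mod 43 = 10^2 = 14
  bit 3 = 0: r = r^2 mod 43 = 14^2 = 24
  -> A = 24
B = 28^40 mod 43  (bits of 40 = 101000)
  bit 0 = 1: r = r^2 * 28 mod 43 = 1^2 * 28 = 1*28 = 28
  bit 1 = 0: r = r^2 mod 43 = 28^2 = 10
  bit 2 = 1: r = r^2 * 28 mod 43 = 10^2 * 28 = 14*28 = 5
  bit 3 = 0: r = r^2 mod 43 = 5^2 = 25
  bit 4 = 0: r = r^2 mod 43 = 25^2 = 23
  bit 5 = 0: r = r^2 mod 43 = 23^2 = 13
  -> B = 13
s = B^a = 13^8 mod 43  (bits of 8 = 1000)
  bit 0 = 1: r = r^2 * 13 mod 43 = 1^2 * 13 = 1*13 = 13
  bit 1 = 0: r = r^2 mod 43 = 13^2 = 40
  bit 2 = 0: r = r^2 mod 43 = 40^2 = 9
  bit 3 = 0: r = r^2 mod 43 = 9^2 = 38
  -> s = B^a = 38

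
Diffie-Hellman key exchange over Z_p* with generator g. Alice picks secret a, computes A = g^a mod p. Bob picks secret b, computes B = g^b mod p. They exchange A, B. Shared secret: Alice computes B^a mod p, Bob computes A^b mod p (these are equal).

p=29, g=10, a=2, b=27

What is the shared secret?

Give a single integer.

Answer: 9

Derivation:
A = 10^2 mod 29  (bits of 2 = 10)
  bit 0 = 1: r = r^2 * 10 mod 29 = 1^2 * 10 = 1*10 = 10
  bit 1 = 0: r = r^2 mod 29 = 10^2 = 13
  -> A = 13
B = 10^27 mod 29  (bits of 27 = 11011)
  bit 0 = 1: r = r^2 * 10 mod 29 = 1^2 * 10 = 1*10 = 10
  bit 1 = 1: r = r^2 * 10 mod 29 = 10^2 * 10 = 13*10 = 14
  bit 2 = 0: r = r^2 mod 29 = 14^2 = 22
  bit 3 = 1: r = r^2 * 10 mod 29 = 22^2 * 10 = 20*10 = 26
  bit 4 = 1: r = r^2 * 10 mod 29 = 26^2 * 10 = 9*10 = 3
  -> B = 3
s = B^a = 3^2 mod 29  (bits of 2 = 10)
  bit 0 = 1: r = r^2 * 3 mod 29 = 1^2 * 3 = 1*3 = 3
  bit 1 = 0: r = r^2 mod 29 = 3^2 = 9
  -> s = B^a = 9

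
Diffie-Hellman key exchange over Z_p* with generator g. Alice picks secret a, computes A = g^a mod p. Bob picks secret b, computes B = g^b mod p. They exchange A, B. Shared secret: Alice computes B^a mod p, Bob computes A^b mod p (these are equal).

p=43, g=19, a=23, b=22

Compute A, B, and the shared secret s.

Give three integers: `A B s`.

Answer: 26 24 17

Derivation:
A = 19^23 mod 43  (bits of 23 = 10111)
  bit 0 = 1: r = r^2 * 19 mod 43 = 1^2 * 19 = 1*19 = 19
  bit 1 = 0: r = r^2 mod 43 = 19^2 = 17
  bit 2 = 1: r = r^2 * 19 mod 43 = 17^2 * 19 = 31*19 = 30
  bit 3 = 1: r = r^2 * 19 mod 43 = 30^2 * 19 = 40*19 = 29
  bit 4 = 1: r = r^2 * 19 mod 43 = 29^2 * 19 = 24*19 = 26
  -> A = 26
B = 19^22 mod 43  (bits of 22 = 10110)
  bit 0 = 1: r = r^2 * 19 mod 43 = 1^2 * 19 = 1*19 = 19
  bit 1 = 0: r = r^2 mod 43 = 19^2 = 17
  bit 2 = 1: r = r^2 * 19 mod 43 = 17^2 * 19 = 31*19 = 30
  bit 3 = 1: r = r^2 * 19 mod 43 = 30^2 * 19 = 40*19 = 29
  bit 4 = 0: r = r^2 mod 43 = 29^2 = 24
  -> B = 24
s = B^a = 24^23 mod 43  (bits of 23 = 10111)
  bit 0 = 1: r = r^2 * 24 mod 43 = 1^2 * 24 = 1*24 = 24
  bit 1 = 0: r = r^2 mod 43 = 24^2 = 17
  bit 2 = 1: r = r^2 * 24 mod 43 = 17^2 * 24 = 31*24 = 13
  bit 3 = 1: r = r^2 * 24 mod 43 = 13^2 * 24 = 40*24 = 14
  bit 4 = 1: r = r^2 * 24 mod 43 = 14^2 * 24 = 24*24 = 17
  -> s = B^a = 17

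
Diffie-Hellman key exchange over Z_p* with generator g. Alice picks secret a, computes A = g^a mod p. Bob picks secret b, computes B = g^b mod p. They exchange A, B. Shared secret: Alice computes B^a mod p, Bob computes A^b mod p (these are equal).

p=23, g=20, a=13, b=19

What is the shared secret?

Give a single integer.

A = 20^13 mod 23  (bits of 13 = 1101)
  bit 0 = 1: r = r^2 * 20 mod 23 = 1^2 * 20 = 1*20 = 20
  bit 1 = 1: r = r^2 * 20 mod 23 = 20^2 * 20 = 9*20 = 19
  bit 2 = 0: r = r^2 mod 23 = 19^2 = 16
  bit 3 = 1: r = r^2 * 20 mod 23 = 16^2 * 20 = 3*20 = 14
  -> A = 14
B = 20^19 mod 23  (bits of 19 = 10011)
  bit 0 = 1: r = r^2 * 20 mod 23 = 1^2 * 20 = 1*20 = 20
  bit 1 = 0: r = r^2 mod 23 = 20^2 = 9
  bit 2 = 0: r = r^2 mod 23 = 9^2 = 12
  bit 3 = 1: r = r^2 * 20 mod 23 = 12^2 * 20 = 6*20 = 5
  bit 4 = 1: r = r^2 * 20 mod 23 = 5^2 * 20 = 2*20 = 17
  -> B = 17
s = B^a = 17^13 mod 23  (bits of 13 = 1101)
  bit 0 = 1: r = r^2 * 17 mod 23 = 1^2 * 17 = 1*17 = 17
  bit 1 = 1: r = r^2 * 17 mod 23 = 17^2 * 17 = 13*17 = 14
  bit 2 = 0: r = r^2 mod 23 = 14^2 = 12
  bit 3 = 1: r = r^2 * 17 mod 23 = 12^2 * 17 = 6*17 = 10
  -> s = B^a = 10

Answer: 10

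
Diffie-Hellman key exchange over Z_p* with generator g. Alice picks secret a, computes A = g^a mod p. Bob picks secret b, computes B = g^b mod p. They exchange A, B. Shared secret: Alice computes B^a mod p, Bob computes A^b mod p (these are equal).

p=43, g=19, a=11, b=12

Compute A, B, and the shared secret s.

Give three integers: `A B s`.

A = 19^11 mod 43  (bits of 11 = 1011)
  bit 0 = 1: r = r^2 * 19 mod 43 = 1^2 * 19 = 1*19 = 19
  bit 1 = 0: r = r^2 mod 43 = 19^2 = 17
  bit 2 = 1: r = r^2 * 19 mod 43 = 17^2 * 19 = 31*19 = 30
  bit 3 = 1: r = r^2 * 19 mod 43 = 30^2 * 19 = 40*19 = 29
  -> A = 29
B = 19^12 mod 43  (bits of 12 = 1100)
  bit 0 = 1: r = r^2 * 19 mod 43 = 1^2 * 19 = 1*19 = 19
  bit 1 = 1: r = r^2 * 19 mod 43 = 19^2 * 19 = 17*19 = 22
  bit 2 = 0: r = r^2 mod 43 = 22^2 = 11
  bit 3 = 0: r = r^2 mod 43 = 11^2 = 35
  -> B = 35
s = B^a = 35^11 mod 43  (bits of 11 = 1011)
  bit 0 = 1: r = r^2 * 35 mod 43 = 1^2 * 35 = 1*35 = 35
  bit 1 = 0: r = r^2 mod 43 = 35^2 = 21
  bit 2 = 1: r = r^2 * 35 mod 43 = 21^2 * 35 = 11*35 = 41
  bit 3 = 1: r = r^2 * 35 mod 43 = 41^2 * 35 = 4*35 = 11
  -> s = B^a = 11

Answer: 29 35 11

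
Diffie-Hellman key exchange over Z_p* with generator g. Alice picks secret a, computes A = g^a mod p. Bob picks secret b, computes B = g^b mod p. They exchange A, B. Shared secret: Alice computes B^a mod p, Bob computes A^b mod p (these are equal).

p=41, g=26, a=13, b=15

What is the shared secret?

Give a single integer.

Answer: 38

Derivation:
A = 26^13 mod 41  (bits of 13 = 1101)
  bit 0 = 1: r = r^2 * 26 mod 41 = 1^2 * 26 = 1*26 = 26
  bit 1 = 1: r = r^2 * 26 mod 41 = 26^2 * 26 = 20*26 = 28
  bit 2 = 0: r = r^2 mod 41 = 28^2 = 5
  bit 3 = 1: r = r^2 * 26 mod 41 = 5^2 * 26 = 25*26 = 35
  -> A = 35
B = 26^15 mod 41  (bits of 15 = 1111)
  bit 0 = 1: r = r^2 * 26 mod 41 = 1^2 * 26 = 1*26 = 26
  bit 1 = 1: r = r^2 * 26 mod 41 = 26^2 * 26 = 20*26 = 28
  bit 2 = 1: r = r^2 * 26 mod 41 = 28^2 * 26 = 5*26 = 7
  bit 3 = 1: r = r^2 * 26 mod 41 = 7^2 * 26 = 8*26 = 3
  -> B = 3
s = B^a = 3^13 mod 41  (bits of 13 = 1101)
  bit 0 = 1: r = r^2 * 3 mod 41 = 1^2 * 3 = 1*3 = 3
  bit 1 = 1: r = r^2 * 3 mod 41 = 3^2 * 3 = 9*3 = 27
  bit 2 = 0: r = r^2 mod 41 = 27^2 = 32
  bit 3 = 1: r = r^2 * 3 mod 41 = 32^2 * 3 = 40*3 = 38
  -> s = B^a = 38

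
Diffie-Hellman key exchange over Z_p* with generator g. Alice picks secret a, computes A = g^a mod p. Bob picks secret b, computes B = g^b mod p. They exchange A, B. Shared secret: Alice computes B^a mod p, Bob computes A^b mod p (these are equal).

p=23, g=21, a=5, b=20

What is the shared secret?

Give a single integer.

A = 21^5 mod 23  (bits of 5 = 101)
  bit 0 = 1: r = r^2 * 21 mod 23 = 1^2 * 21 = 1*21 = 21
  bit 1 = 0: r = r^2 mod 23 = 21^2 = 4
  bit 2 = 1: r = r^2 * 21 mod 23 = 4^2 * 21 = 16*21 = 14
  -> A = 14
B = 21^20 mod 23  (bits of 20 = 10100)
  bit 0 = 1: r = r^2 * 21 mod 23 = 1^2 * 21 = 1*21 = 21
  bit 1 = 0: r = r^2 mod 23 = 21^2 = 4
  bit 2 = 1: r = r^2 * 21 mod 23 = 4^2 * 21 = 16*21 = 14
  bit 3 = 0: r = r^2 mod 23 = 14^2 = 12
  bit 4 = 0: r = r^2 mod 23 = 12^2 = 6
  -> B = 6
s = B^a = 6^5 mod 23  (bits of 5 = 101)
  bit 0 = 1: r = r^2 * 6 mod 23 = 1^2 * 6 = 1*6 = 6
  bit 1 = 0: r = r^2 mod 23 = 6^2 = 13
  bit 2 = 1: r = r^2 * 6 mod 23 = 13^2 * 6 = 8*6 = 2
  -> s = B^a = 2

Answer: 2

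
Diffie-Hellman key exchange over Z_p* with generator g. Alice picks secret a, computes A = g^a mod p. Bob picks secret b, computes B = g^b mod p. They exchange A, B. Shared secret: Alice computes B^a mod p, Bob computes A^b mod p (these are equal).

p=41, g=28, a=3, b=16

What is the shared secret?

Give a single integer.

A = 28^3 mod 41  (bits of 3 = 11)
  bit 0 = 1: r = r^2 * 28 mod 41 = 1^2 * 28 = 1*28 = 28
  bit 1 = 1: r = r^2 * 28 mod 41 = 28^2 * 28 = 5*28 = 17
  -> A = 17
B = 28^16 mod 41  (bits of 16 = 10000)
  bit 0 = 1: r = r^2 * 28 mod 41 = 1^2 * 28 = 1*28 = 28
  bit 1 = 0: r = r^2 mod 41 = 28^2 = 5
  bit 2 = 0: r = r^2 mod 41 = 5^2 = 25
  bit 3 = 0: r = r^2 mod 41 = 25^2 = 10
  bit 4 = 0: r = r^2 mod 41 = 10^2 = 18
  -> B = 18
s = B^a = 18^3 mod 41  (bits of 3 = 11)
  bit 0 = 1: r = r^2 * 18 mod 41 = 1^2 * 18 = 1*18 = 18
  bit 1 = 1: r = r^2 * 18 mod 41 = 18^2 * 18 = 37*18 = 10
  -> s = B^a = 10

Answer: 10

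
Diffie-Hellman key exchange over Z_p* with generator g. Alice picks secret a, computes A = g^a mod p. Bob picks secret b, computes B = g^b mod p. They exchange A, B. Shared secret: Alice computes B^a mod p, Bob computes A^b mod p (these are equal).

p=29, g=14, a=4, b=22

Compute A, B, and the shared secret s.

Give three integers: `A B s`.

A = 14^4 mod 29  (bits of 4 = 100)
  bit 0 = 1: r = r^2 * 14 mod 29 = 1^2 * 14 = 1*14 = 14
  bit 1 = 0: r = r^2 mod 29 = 14^2 = 22
  bit 2 = 0: r = r^2 mod 29 = 22^2 = 20
  -> A = 20
B = 14^22 mod 29  (bits of 22 = 10110)
  bit 0 = 1: r = r^2 * 14 mod 29 = 1^2 * 14 = 1*14 = 14
  bit 1 = 0: r = r^2 mod 29 = 14^2 = 22
  bit 2 = 1: r = r^2 * 14 mod 29 = 22^2 * 14 = 20*14 = 19
  bit 3 = 1: r = r^2 * 14 mod 29 = 19^2 * 14 = 13*14 = 8
  bit 4 = 0: r = r^2 mod 29 = 8^2 = 6
  -> B = 6
s = B^a = 6^4 mod 29  (bits of 4 = 100)
  bit 0 = 1: r = r^2 * 6 mod 29 = 1^2 * 6 = 1*6 = 6
  bit 1 = 0: r = r^2 mod 29 = 6^2 = 7
  bit 2 = 0: r = r^2 mod 29 = 7^2 = 20
  -> s = B^a = 20

Answer: 20 6 20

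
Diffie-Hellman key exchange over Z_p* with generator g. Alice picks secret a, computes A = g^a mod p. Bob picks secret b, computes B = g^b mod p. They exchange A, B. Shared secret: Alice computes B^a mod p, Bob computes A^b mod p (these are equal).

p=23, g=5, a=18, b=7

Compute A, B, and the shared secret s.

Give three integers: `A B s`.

Answer: 6 17 3

Derivation:
A = 5^18 mod 23  (bits of 18 = 10010)
  bit 0 = 1: r = r^2 * 5 mod 23 = 1^2 * 5 = 1*5 = 5
  bit 1 = 0: r = r^2 mod 23 = 5^2 = 2
  bit 2 = 0: r = r^2 mod 23 = 2^2 = 4
  bit 3 = 1: r = r^2 * 5 mod 23 = 4^2 * 5 = 16*5 = 11
  bit 4 = 0: r = r^2 mod 23 = 11^2 = 6
  -> A = 6
B = 5^7 mod 23  (bits of 7 = 111)
  bit 0 = 1: r = r^2 * 5 mod 23 = 1^2 * 5 = 1*5 = 5
  bit 1 = 1: r = r^2 * 5 mod 23 = 5^2 * 5 = 2*5 = 10
  bit 2 = 1: r = r^2 * 5 mod 23 = 10^2 * 5 = 8*5 = 17
  -> B = 17
s = B^a = 17^18 mod 23  (bits of 18 = 10010)
  bit 0 = 1: r = r^2 * 17 mod 23 = 1^2 * 17 = 1*17 = 17
  bit 1 = 0: r = r^2 mod 23 = 17^2 = 13
  bit 2 = 0: r = r^2 mod 23 = 13^2 = 8
  bit 3 = 1: r = r^2 * 17 mod 23 = 8^2 * 17 = 18*17 = 7
  bit 4 = 0: r = r^2 mod 23 = 7^2 = 3
  -> s = B^a = 3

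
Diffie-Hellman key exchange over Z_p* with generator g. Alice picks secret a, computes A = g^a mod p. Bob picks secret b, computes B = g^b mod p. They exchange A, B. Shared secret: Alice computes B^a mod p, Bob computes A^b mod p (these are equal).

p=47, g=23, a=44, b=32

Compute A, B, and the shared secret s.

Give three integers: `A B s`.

A = 23^44 mod 47  (bits of 44 = 101100)
  bit 0 = 1: r = r^2 * 23 mod 47 = 1^2 * 23 = 1*23 = 23
  bit 1 = 0: r = r^2 mod 47 = 23^2 = 12
  bit 2 = 1: r = r^2 * 23 mod 47 = 12^2 * 23 = 3*23 = 22
  bit 3 = 1: r = r^2 * 23 mod 47 = 22^2 * 23 = 14*23 = 40
  bit 4 = 0: r = r^2 mod 47 = 40^2 = 2
  bit 5 = 0: r = r^2 mod 47 = 2^2 = 4
  -> A = 4
B = 23^32 mod 47  (bits of 32 = 100000)
  bit 0 = 1: r = r^2 * 23 mod 47 = 1^2 * 23 = 1*23 = 23
  bit 1 = 0: r = r^2 mod 47 = 23^2 = 12
  bit 2 = 0: r = r^2 mod 47 = 12^2 = 3
  bit 3 = 0: r = r^2 mod 47 = 3^2 = 9
  bit 4 = 0: r = r^2 mod 47 = 9^2 = 34
  bit 5 = 0: r = r^2 mod 47 = 34^2 = 28
  -> B = 28
s = B^a = 28^44 mod 47  (bits of 44 = 101100)
  bit 0 = 1: r = r^2 * 28 mod 47 = 1^2 * 28 = 1*28 = 28
  bit 1 = 0: r = r^2 mod 47 = 28^2 = 32
  bit 2 = 1: r = r^2 * 28 mod 47 = 32^2 * 28 = 37*28 = 2
  bit 3 = 1: r = r^2 * 28 mod 47 = 2^2 * 28 = 4*28 = 18
  bit 4 = 0: r = r^2 mod 47 = 18^2 = 42
  bit 5 = 0: r = r^2 mod 47 = 42^2 = 25
  -> s = B^a = 25

Answer: 4 28 25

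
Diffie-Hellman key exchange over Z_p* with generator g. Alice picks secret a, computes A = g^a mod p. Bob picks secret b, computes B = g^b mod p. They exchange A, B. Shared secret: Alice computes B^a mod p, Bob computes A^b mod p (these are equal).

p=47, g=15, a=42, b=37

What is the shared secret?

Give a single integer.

Answer: 3

Derivation:
A = 15^42 mod 47  (bits of 42 = 101010)
  bit 0 = 1: r = r^2 * 15 mod 47 = 1^2 * 15 = 1*15 = 15
  bit 1 = 0: r = r^2 mod 47 = 15^2 = 37
  bit 2 = 1: r = r^2 * 15 mod 47 = 37^2 * 15 = 6*15 = 43
  bit 3 = 0: r = r^2 mod 47 = 43^2 = 16
  bit 4 = 1: r = r^2 * 15 mod 47 = 16^2 * 15 = 21*15 = 33
  bit 5 = 0: r = r^2 mod 47 = 33^2 = 8
  -> A = 8
B = 15^37 mod 47  (bits of 37 = 100101)
  bit 0 = 1: r = r^2 * 15 mod 47 = 1^2 * 15 = 1*15 = 15
  bit 1 = 0: r = r^2 mod 47 = 15^2 = 37
  bit 2 = 0: r = r^2 mod 47 = 37^2 = 6
  bit 3 = 1: r = r^2 * 15 mod 47 = 6^2 * 15 = 36*15 = 23
  bit 4 = 0: r = r^2 mod 47 = 23^2 = 12
  bit 5 = 1: r = r^2 * 15 mod 47 = 12^2 * 15 = 3*15 = 45
  -> B = 45
s = B^a = 45^42 mod 47  (bits of 42 = 101010)
  bit 0 = 1: r = r^2 * 45 mod 47 = 1^2 * 45 = 1*45 = 45
  bit 1 = 0: r = r^2 mod 47 = 45^2 = 4
  bit 2 = 1: r = r^2 * 45 mod 47 = 4^2 * 45 = 16*45 = 15
  bit 3 = 0: r = r^2 mod 47 = 15^2 = 37
  bit 4 = 1: r = r^2 * 45 mod 47 = 37^2 * 45 = 6*45 = 35
  bit 5 = 0: r = r^2 mod 47 = 35^2 = 3
  -> s = B^a = 3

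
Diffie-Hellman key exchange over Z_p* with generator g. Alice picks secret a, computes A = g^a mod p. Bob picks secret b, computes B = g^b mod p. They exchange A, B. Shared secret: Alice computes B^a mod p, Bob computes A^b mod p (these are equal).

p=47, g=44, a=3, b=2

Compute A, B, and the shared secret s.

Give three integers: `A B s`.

Answer: 20 9 24

Derivation:
A = 44^3 mod 47  (bits of 3 = 11)
  bit 0 = 1: r = r^2 * 44 mod 47 = 1^2 * 44 = 1*44 = 44
  bit 1 = 1: r = r^2 * 44 mod 47 = 44^2 * 44 = 9*44 = 20
  -> A = 20
B = 44^2 mod 47  (bits of 2 = 10)
  bit 0 = 1: r = r^2 * 44 mod 47 = 1^2 * 44 = 1*44 = 44
  bit 1 = 0: r = r^2 mod 47 = 44^2 = 9
  -> B = 9
s = B^a = 9^3 mod 47  (bits of 3 = 11)
  bit 0 = 1: r = r^2 * 9 mod 47 = 1^2 * 9 = 1*9 = 9
  bit 1 = 1: r = r^2 * 9 mod 47 = 9^2 * 9 = 34*9 = 24
  -> s = B^a = 24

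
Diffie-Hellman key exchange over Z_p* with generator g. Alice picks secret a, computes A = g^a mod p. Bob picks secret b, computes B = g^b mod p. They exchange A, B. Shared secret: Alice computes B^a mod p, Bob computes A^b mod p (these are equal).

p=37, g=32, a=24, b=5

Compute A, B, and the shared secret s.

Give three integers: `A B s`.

A = 32^24 mod 37  (bits of 24 = 11000)
  bit 0 = 1: r = r^2 * 32 mod 37 = 1^2 * 32 = 1*32 = 32
  bit 1 = 1: r = r^2 * 32 mod 37 = 32^2 * 32 = 25*32 = 23
  bit 2 = 0: r = r^2 mod 37 = 23^2 = 11
  bit 3 = 0: r = r^2 mod 37 = 11^2 = 10
  bit 4 = 0: r = r^2 mod 37 = 10^2 = 26
  -> A = 26
B = 32^5 mod 37  (bits of 5 = 101)
  bit 0 = 1: r = r^2 * 32 mod 37 = 1^2 * 32 = 1*32 = 32
  bit 1 = 0: r = r^2 mod 37 = 32^2 = 25
  bit 2 = 1: r = r^2 * 32 mod 37 = 25^2 * 32 = 33*32 = 20
  -> B = 20
s = B^a = 20^24 mod 37  (bits of 24 = 11000)
  bit 0 = 1: r = r^2 * 20 mod 37 = 1^2 * 20 = 1*20 = 20
  bit 1 = 1: r = r^2 * 20 mod 37 = 20^2 * 20 = 30*20 = 8
  bit 2 = 0: r = r^2 mod 37 = 8^2 = 27
  bit 3 = 0: r = r^2 mod 37 = 27^2 = 26
  bit 4 = 0: r = r^2 mod 37 = 26^2 = 10
  -> s = B^a = 10

Answer: 26 20 10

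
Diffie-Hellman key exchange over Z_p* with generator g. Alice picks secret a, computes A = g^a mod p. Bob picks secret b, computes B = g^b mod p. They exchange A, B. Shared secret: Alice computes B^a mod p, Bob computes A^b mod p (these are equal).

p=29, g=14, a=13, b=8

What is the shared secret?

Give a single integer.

A = 14^13 mod 29  (bits of 13 = 1101)
  bit 0 = 1: r = r^2 * 14 mod 29 = 1^2 * 14 = 1*14 = 14
  bit 1 = 1: r = r^2 * 14 mod 29 = 14^2 * 14 = 22*14 = 18
  bit 2 = 0: r = r^2 mod 29 = 18^2 = 5
  bit 3 = 1: r = r^2 * 14 mod 29 = 5^2 * 14 = 25*14 = 2
  -> A = 2
B = 14^8 mod 29  (bits of 8 = 1000)
  bit 0 = 1: r = r^2 * 14 mod 29 = 1^2 * 14 = 1*14 = 14
  bit 1 = 0: r = r^2 mod 29 = 14^2 = 22
  bit 2 = 0: r = r^2 mod 29 = 22^2 = 20
  bit 3 = 0: r = r^2 mod 29 = 20^2 = 23
  -> B = 23
s = B^a = 23^13 mod 29  (bits of 13 = 1101)
  bit 0 = 1: r = r^2 * 23 mod 29 = 1^2 * 23 = 1*23 = 23
  bit 1 = 1: r = r^2 * 23 mod 29 = 23^2 * 23 = 7*23 = 16
  bit 2 = 0: r = r^2 mod 29 = 16^2 = 24
  bit 3 = 1: r = r^2 * 23 mod 29 = 24^2 * 23 = 25*23 = 24
  -> s = B^a = 24

Answer: 24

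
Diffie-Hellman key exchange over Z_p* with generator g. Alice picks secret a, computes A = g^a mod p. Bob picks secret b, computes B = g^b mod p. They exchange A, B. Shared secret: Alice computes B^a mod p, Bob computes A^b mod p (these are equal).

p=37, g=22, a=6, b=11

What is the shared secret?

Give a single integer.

Answer: 11

Derivation:
A = 22^6 mod 37  (bits of 6 = 110)
  bit 0 = 1: r = r^2 * 22 mod 37 = 1^2 * 22 = 1*22 = 22
  bit 1 = 1: r = r^2 * 22 mod 37 = 22^2 * 22 = 3*22 = 29
  bit 2 = 0: r = r^2 mod 37 = 29^2 = 27
  -> A = 27
B = 22^11 mod 37  (bits of 11 = 1011)
  bit 0 = 1: r = r^2 * 22 mod 37 = 1^2 * 22 = 1*22 = 22
  bit 1 = 0: r = r^2 mod 37 = 22^2 = 3
  bit 2 = 1: r = r^2 * 22 mod 37 = 3^2 * 22 = 9*22 = 13
  bit 3 = 1: r = r^2 * 22 mod 37 = 13^2 * 22 = 21*22 = 18
  -> B = 18
s = B^a = 18^6 mod 37  (bits of 6 = 110)
  bit 0 = 1: r = r^2 * 18 mod 37 = 1^2 * 18 = 1*18 = 18
  bit 1 = 1: r = r^2 * 18 mod 37 = 18^2 * 18 = 28*18 = 23
  bit 2 = 0: r = r^2 mod 37 = 23^2 = 11
  -> s = B^a = 11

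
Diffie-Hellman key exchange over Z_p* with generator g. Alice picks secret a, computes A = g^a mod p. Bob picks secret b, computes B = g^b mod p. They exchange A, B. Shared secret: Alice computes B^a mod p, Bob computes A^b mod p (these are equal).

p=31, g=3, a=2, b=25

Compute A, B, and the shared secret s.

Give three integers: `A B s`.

Answer: 9 6 5

Derivation:
A = 3^2 mod 31  (bits of 2 = 10)
  bit 0 = 1: r = r^2 * 3 mod 31 = 1^2 * 3 = 1*3 = 3
  bit 1 = 0: r = r^2 mod 31 = 3^2 = 9
  -> A = 9
B = 3^25 mod 31  (bits of 25 = 11001)
  bit 0 = 1: r = r^2 * 3 mod 31 = 1^2 * 3 = 1*3 = 3
  bit 1 = 1: r = r^2 * 3 mod 31 = 3^2 * 3 = 9*3 = 27
  bit 2 = 0: r = r^2 mod 31 = 27^2 = 16
  bit 3 = 0: r = r^2 mod 31 = 16^2 = 8
  bit 4 = 1: r = r^2 * 3 mod 31 = 8^2 * 3 = 2*3 = 6
  -> B = 6
s = B^a = 6^2 mod 31  (bits of 2 = 10)
  bit 0 = 1: r = r^2 * 6 mod 31 = 1^2 * 6 = 1*6 = 6
  bit 1 = 0: r = r^2 mod 31 = 6^2 = 5
  -> s = B^a = 5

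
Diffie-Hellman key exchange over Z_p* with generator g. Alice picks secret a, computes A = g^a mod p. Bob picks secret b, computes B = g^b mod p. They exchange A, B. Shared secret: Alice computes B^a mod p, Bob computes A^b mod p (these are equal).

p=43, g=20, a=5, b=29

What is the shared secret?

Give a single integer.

A = 20^5 mod 43  (bits of 5 = 101)
  bit 0 = 1: r = r^2 * 20 mod 43 = 1^2 * 20 = 1*20 = 20
  bit 1 = 0: r = r^2 mod 43 = 20^2 = 13
  bit 2 = 1: r = r^2 * 20 mod 43 = 13^2 * 20 = 40*20 = 26
  -> A = 26
B = 20^29 mod 43  (bits of 29 = 11101)
  bit 0 = 1: r = r^2 * 20 mod 43 = 1^2 * 20 = 1*20 = 20
  bit 1 = 1: r = r^2 * 20 mod 43 = 20^2 * 20 = 13*20 = 2
  bit 2 = 1: r = r^2 * 20 mod 43 = 2^2 * 20 = 4*20 = 37
  bit 3 = 0: r = r^2 mod 43 = 37^2 = 36
  bit 4 = 1: r = r^2 * 20 mod 43 = 36^2 * 20 = 6*20 = 34
  -> B = 34
s = B^a = 34^5 mod 43  (bits of 5 = 101)
  bit 0 = 1: r = r^2 * 34 mod 43 = 1^2 * 34 = 1*34 = 34
  bit 1 = 0: r = r^2 mod 43 = 34^2 = 38
  bit 2 = 1: r = r^2 * 34 mod 43 = 38^2 * 34 = 25*34 = 33
  -> s = B^a = 33

Answer: 33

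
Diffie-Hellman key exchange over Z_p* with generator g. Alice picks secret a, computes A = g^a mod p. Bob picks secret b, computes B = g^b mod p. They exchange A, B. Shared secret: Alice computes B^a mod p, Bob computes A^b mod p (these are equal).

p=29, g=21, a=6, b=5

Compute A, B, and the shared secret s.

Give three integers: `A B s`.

A = 21^6 mod 29  (bits of 6 = 110)
  bit 0 = 1: r = r^2 * 21 mod 29 = 1^2 * 21 = 1*21 = 21
  bit 1 = 1: r = r^2 * 21 mod 29 = 21^2 * 21 = 6*21 = 10
  bit 2 = 0: r = r^2 mod 29 = 10^2 = 13
  -> A = 13
B = 21^5 mod 29  (bits of 5 = 101)
  bit 0 = 1: r = r^2 * 21 mod 29 = 1^2 * 21 = 1*21 = 21
  bit 1 = 0: r = r^2 mod 29 = 21^2 = 6
  bit 2 = 1: r = r^2 * 21 mod 29 = 6^2 * 21 = 7*21 = 2
  -> B = 2
s = B^a = 2^6 mod 29  (bits of 6 = 110)
  bit 0 = 1: r = r^2 * 2 mod 29 = 1^2 * 2 = 1*2 = 2
  bit 1 = 1: r = r^2 * 2 mod 29 = 2^2 * 2 = 4*2 = 8
  bit 2 = 0: r = r^2 mod 29 = 8^2 = 6
  -> s = B^a = 6

Answer: 13 2 6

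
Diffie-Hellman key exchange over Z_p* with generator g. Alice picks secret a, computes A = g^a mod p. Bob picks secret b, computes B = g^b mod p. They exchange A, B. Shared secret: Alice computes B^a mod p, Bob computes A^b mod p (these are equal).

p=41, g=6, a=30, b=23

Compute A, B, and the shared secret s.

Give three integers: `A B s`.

A = 6^30 mod 41  (bits of 30 = 11110)
  bit 0 = 1: r = r^2 * 6 mod 41 = 1^2 * 6 = 1*6 = 6
  bit 1 = 1: r = r^2 * 6 mod 41 = 6^2 * 6 = 36*6 = 11
  bit 2 = 1: r = r^2 * 6 mod 41 = 11^2 * 6 = 39*6 = 29
  bit 3 = 1: r = r^2 * 6 mod 41 = 29^2 * 6 = 21*6 = 3
  bit 4 = 0: r = r^2 mod 41 = 3^2 = 9
  -> A = 9
B = 6^23 mod 41  (bits of 23 = 10111)
  bit 0 = 1: r = r^2 * 6 mod 41 = 1^2 * 6 = 1*6 = 6
  bit 1 = 0: r = r^2 mod 41 = 6^2 = 36
  bit 2 = 1: r = r^2 * 6 mod 41 = 36^2 * 6 = 25*6 = 27
  bit 3 = 1: r = r^2 * 6 mod 41 = 27^2 * 6 = 32*6 = 28
  bit 4 = 1: r = r^2 * 6 mod 41 = 28^2 * 6 = 5*6 = 30
  -> B = 30
s = B^a = 30^30 mod 41  (bits of 30 = 11110)
  bit 0 = 1: r = r^2 * 30 mod 41 = 1^2 * 30 = 1*30 = 30
  bit 1 = 1: r = r^2 * 30 mod 41 = 30^2 * 30 = 39*30 = 22
  bit 2 = 1: r = r^2 * 30 mod 41 = 22^2 * 30 = 33*30 = 6
  bit 3 = 1: r = r^2 * 30 mod 41 = 6^2 * 30 = 36*30 = 14
  bit 4 = 0: r = r^2 mod 41 = 14^2 = 32
  -> s = B^a = 32

Answer: 9 30 32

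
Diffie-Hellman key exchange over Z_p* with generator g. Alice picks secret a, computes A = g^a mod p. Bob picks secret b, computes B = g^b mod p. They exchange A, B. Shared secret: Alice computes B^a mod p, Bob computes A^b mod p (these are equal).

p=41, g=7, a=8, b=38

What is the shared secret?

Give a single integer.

Answer: 18

Derivation:
A = 7^8 mod 41  (bits of 8 = 1000)
  bit 0 = 1: r = r^2 * 7 mod 41 = 1^2 * 7 = 1*7 = 7
  bit 1 = 0: r = r^2 mod 41 = 7^2 = 8
  bit 2 = 0: r = r^2 mod 41 = 8^2 = 23
  bit 3 = 0: r = r^2 mod 41 = 23^2 = 37
  -> A = 37
B = 7^38 mod 41  (bits of 38 = 100110)
  bit 0 = 1: r = r^2 * 7 mod 41 = 1^2 * 7 = 1*7 = 7
  bit 1 = 0: r = r^2 mod 41 = 7^2 = 8
  bit 2 = 0: r = r^2 mod 41 = 8^2 = 23
  bit 3 = 1: r = r^2 * 7 mod 41 = 23^2 * 7 = 37*7 = 13
  bit 4 = 1: r = r^2 * 7 mod 41 = 13^2 * 7 = 5*7 = 35
  bit 5 = 0: r = r^2 mod 41 = 35^2 = 36
  -> B = 36
s = B^a = 36^8 mod 41  (bits of 8 = 1000)
  bit 0 = 1: r = r^2 * 36 mod 41 = 1^2 * 36 = 1*36 = 36
  bit 1 = 0: r = r^2 mod 41 = 36^2 = 25
  bit 2 = 0: r = r^2 mod 41 = 25^2 = 10
  bit 3 = 0: r = r^2 mod 41 = 10^2 = 18
  -> s = B^a = 18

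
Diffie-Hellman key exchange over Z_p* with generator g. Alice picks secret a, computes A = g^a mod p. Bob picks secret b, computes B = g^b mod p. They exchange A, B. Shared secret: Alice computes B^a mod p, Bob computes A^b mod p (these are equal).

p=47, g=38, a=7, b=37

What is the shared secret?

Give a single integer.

Answer: 35

Derivation:
A = 38^7 mod 47  (bits of 7 = 111)
  bit 0 = 1: r = r^2 * 38 mod 47 = 1^2 * 38 = 1*38 = 38
  bit 1 = 1: r = r^2 * 38 mod 47 = 38^2 * 38 = 34*38 = 23
  bit 2 = 1: r = r^2 * 38 mod 47 = 23^2 * 38 = 12*38 = 33
  -> A = 33
B = 38^37 mod 47  (bits of 37 = 100101)
  bit 0 = 1: r = r^2 * 38 mod 47 = 1^2 * 38 = 1*38 = 38
  bit 1 = 0: r = r^2 mod 47 = 38^2 = 34
  bit 2 = 0: r = r^2 mod 47 = 34^2 = 28
  bit 3 = 1: r = r^2 * 38 mod 47 = 28^2 * 38 = 32*38 = 41
  bit 4 = 0: r = r^2 mod 47 = 41^2 = 36
  bit 5 = 1: r = r^2 * 38 mod 47 = 36^2 * 38 = 27*38 = 39
  -> B = 39
s = B^a = 39^7 mod 47  (bits of 7 = 111)
  bit 0 = 1: r = r^2 * 39 mod 47 = 1^2 * 39 = 1*39 = 39
  bit 1 = 1: r = r^2 * 39 mod 47 = 39^2 * 39 = 17*39 = 5
  bit 2 = 1: r = r^2 * 39 mod 47 = 5^2 * 39 = 25*39 = 35
  -> s = B^a = 35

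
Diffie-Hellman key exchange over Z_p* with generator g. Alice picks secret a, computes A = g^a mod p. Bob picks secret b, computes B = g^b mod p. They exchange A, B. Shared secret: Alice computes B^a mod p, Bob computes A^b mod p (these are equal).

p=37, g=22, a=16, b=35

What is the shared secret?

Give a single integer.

Answer: 34

Derivation:
A = 22^16 mod 37  (bits of 16 = 10000)
  bit 0 = 1: r = r^2 * 22 mod 37 = 1^2 * 22 = 1*22 = 22
  bit 1 = 0: r = r^2 mod 37 = 22^2 = 3
  bit 2 = 0: r = r^2 mod 37 = 3^2 = 9
  bit 3 = 0: r = r^2 mod 37 = 9^2 = 7
  bit 4 = 0: r = r^2 mod 37 = 7^2 = 12
  -> A = 12
B = 22^35 mod 37  (bits of 35 = 100011)
  bit 0 = 1: r = r^2 * 22 mod 37 = 1^2 * 22 = 1*22 = 22
  bit 1 = 0: r = r^2 mod 37 = 22^2 = 3
  bit 2 = 0: r = r^2 mod 37 = 3^2 = 9
  bit 3 = 0: r = r^2 mod 37 = 9^2 = 7
  bit 4 = 1: r = r^2 * 22 mod 37 = 7^2 * 22 = 12*22 = 5
  bit 5 = 1: r = r^2 * 22 mod 37 = 5^2 * 22 = 25*22 = 32
  -> B = 32
s = B^a = 32^16 mod 37  (bits of 16 = 10000)
  bit 0 = 1: r = r^2 * 32 mod 37 = 1^2 * 32 = 1*32 = 32
  bit 1 = 0: r = r^2 mod 37 = 32^2 = 25
  bit 2 = 0: r = r^2 mod 37 = 25^2 = 33
  bit 3 = 0: r = r^2 mod 37 = 33^2 = 16
  bit 4 = 0: r = r^2 mod 37 = 16^2 = 34
  -> s = B^a = 34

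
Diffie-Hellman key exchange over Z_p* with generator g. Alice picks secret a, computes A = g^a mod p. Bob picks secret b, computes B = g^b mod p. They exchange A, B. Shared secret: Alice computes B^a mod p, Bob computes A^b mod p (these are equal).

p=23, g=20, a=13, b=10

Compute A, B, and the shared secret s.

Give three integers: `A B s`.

A = 20^13 mod 23  (bits of 13 = 1101)
  bit 0 = 1: r = r^2 * 20 mod 23 = 1^2 * 20 = 1*20 = 20
  bit 1 = 1: r = r^2 * 20 mod 23 = 20^2 * 20 = 9*20 = 19
  bit 2 = 0: r = r^2 mod 23 = 19^2 = 16
  bit 3 = 1: r = r^2 * 20 mod 23 = 16^2 * 20 = 3*20 = 14
  -> A = 14
B = 20^10 mod 23  (bits of 10 = 1010)
  bit 0 = 1: r = r^2 * 20 mod 23 = 1^2 * 20 = 1*20 = 20
  bit 1 = 0: r = r^2 mod 23 = 20^2 = 9
  bit 2 = 1: r = r^2 * 20 mod 23 = 9^2 * 20 = 12*20 = 10
  bit 3 = 0: r = r^2 mod 23 = 10^2 = 8
  -> B = 8
s = B^a = 8^13 mod 23  (bits of 13 = 1101)
  bit 0 = 1: r = r^2 * 8 mod 23 = 1^2 * 8 = 1*8 = 8
  bit 1 = 1: r = r^2 * 8 mod 23 = 8^2 * 8 = 18*8 = 6
  bit 2 = 0: r = r^2 mod 23 = 6^2 = 13
  bit 3 = 1: r = r^2 * 8 mod 23 = 13^2 * 8 = 8*8 = 18
  -> s = B^a = 18

Answer: 14 8 18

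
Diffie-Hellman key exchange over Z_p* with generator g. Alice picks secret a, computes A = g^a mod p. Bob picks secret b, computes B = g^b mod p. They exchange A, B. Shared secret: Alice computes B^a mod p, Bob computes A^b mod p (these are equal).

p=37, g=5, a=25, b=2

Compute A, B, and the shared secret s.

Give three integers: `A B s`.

Answer: 19 25 28

Derivation:
A = 5^25 mod 37  (bits of 25 = 11001)
  bit 0 = 1: r = r^2 * 5 mod 37 = 1^2 * 5 = 1*5 = 5
  bit 1 = 1: r = r^2 * 5 mod 37 = 5^2 * 5 = 25*5 = 14
  bit 2 = 0: r = r^2 mod 37 = 14^2 = 11
  bit 3 = 0: r = r^2 mod 37 = 11^2 = 10
  bit 4 = 1: r = r^2 * 5 mod 37 = 10^2 * 5 = 26*5 = 19
  -> A = 19
B = 5^2 mod 37  (bits of 2 = 10)
  bit 0 = 1: r = r^2 * 5 mod 37 = 1^2 * 5 = 1*5 = 5
  bit 1 = 0: r = r^2 mod 37 = 5^2 = 25
  -> B = 25
s = B^a = 25^25 mod 37  (bits of 25 = 11001)
  bit 0 = 1: r = r^2 * 25 mod 37 = 1^2 * 25 = 1*25 = 25
  bit 1 = 1: r = r^2 * 25 mod 37 = 25^2 * 25 = 33*25 = 11
  bit 2 = 0: r = r^2 mod 37 = 11^2 = 10
  bit 3 = 0: r = r^2 mod 37 = 10^2 = 26
  bit 4 = 1: r = r^2 * 25 mod 37 = 26^2 * 25 = 10*25 = 28
  -> s = B^a = 28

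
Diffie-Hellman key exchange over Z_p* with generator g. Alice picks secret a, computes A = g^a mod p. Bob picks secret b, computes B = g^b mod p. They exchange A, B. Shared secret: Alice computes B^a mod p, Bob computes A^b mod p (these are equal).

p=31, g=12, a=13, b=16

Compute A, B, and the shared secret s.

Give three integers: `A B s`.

A = 12^13 mod 31  (bits of 13 = 1101)
  bit 0 = 1: r = r^2 * 12 mod 31 = 1^2 * 12 = 1*12 = 12
  bit 1 = 1: r = r^2 * 12 mod 31 = 12^2 * 12 = 20*12 = 23
  bit 2 = 0: r = r^2 mod 31 = 23^2 = 2
  bit 3 = 1: r = r^2 * 12 mod 31 = 2^2 * 12 = 4*12 = 17
  -> A = 17
B = 12^16 mod 31  (bits of 16 = 10000)
  bit 0 = 1: r = r^2 * 12 mod 31 = 1^2 * 12 = 1*12 = 12
  bit 1 = 0: r = r^2 mod 31 = 12^2 = 20
  bit 2 = 0: r = r^2 mod 31 = 20^2 = 28
  bit 3 = 0: r = r^2 mod 31 = 28^2 = 9
  bit 4 = 0: r = r^2 mod 31 = 9^2 = 19
  -> B = 19
s = B^a = 19^13 mod 31  (bits of 13 = 1101)
  bit 0 = 1: r = r^2 * 19 mod 31 = 1^2 * 19 = 1*19 = 19
  bit 1 = 1: r = r^2 * 19 mod 31 = 19^2 * 19 = 20*19 = 8
  bit 2 = 0: r = r^2 mod 31 = 8^2 = 2
  bit 3 = 1: r = r^2 * 19 mod 31 = 2^2 * 19 = 4*19 = 14
  -> s = B^a = 14

Answer: 17 19 14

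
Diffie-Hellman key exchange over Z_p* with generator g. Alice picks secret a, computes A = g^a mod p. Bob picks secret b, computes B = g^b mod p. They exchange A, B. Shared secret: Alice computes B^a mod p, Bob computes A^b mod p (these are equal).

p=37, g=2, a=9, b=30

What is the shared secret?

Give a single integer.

Answer: 36

Derivation:
A = 2^9 mod 37  (bits of 9 = 1001)
  bit 0 = 1: r = r^2 * 2 mod 37 = 1^2 * 2 = 1*2 = 2
  bit 1 = 0: r = r^2 mod 37 = 2^2 = 4
  bit 2 = 0: r = r^2 mod 37 = 4^2 = 16
  bit 3 = 1: r = r^2 * 2 mod 37 = 16^2 * 2 = 34*2 = 31
  -> A = 31
B = 2^30 mod 37  (bits of 30 = 11110)
  bit 0 = 1: r = r^2 * 2 mod 37 = 1^2 * 2 = 1*2 = 2
  bit 1 = 1: r = r^2 * 2 mod 37 = 2^2 * 2 = 4*2 = 8
  bit 2 = 1: r = r^2 * 2 mod 37 = 8^2 * 2 = 27*2 = 17
  bit 3 = 1: r = r^2 * 2 mod 37 = 17^2 * 2 = 30*2 = 23
  bit 4 = 0: r = r^2 mod 37 = 23^2 = 11
  -> B = 11
s = B^a = 11^9 mod 37  (bits of 9 = 1001)
  bit 0 = 1: r = r^2 * 11 mod 37 = 1^2 * 11 = 1*11 = 11
  bit 1 = 0: r = r^2 mod 37 = 11^2 = 10
  bit 2 = 0: r = r^2 mod 37 = 10^2 = 26
  bit 3 = 1: r = r^2 * 11 mod 37 = 26^2 * 11 = 10*11 = 36
  -> s = B^a = 36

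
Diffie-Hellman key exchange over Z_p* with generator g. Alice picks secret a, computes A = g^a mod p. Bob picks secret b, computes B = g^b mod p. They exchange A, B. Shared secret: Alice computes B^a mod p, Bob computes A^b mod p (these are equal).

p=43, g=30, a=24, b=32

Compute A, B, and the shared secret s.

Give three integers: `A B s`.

Answer: 4 23 41

Derivation:
A = 30^24 mod 43  (bits of 24 = 11000)
  bit 0 = 1: r = r^2 * 30 mod 43 = 1^2 * 30 = 1*30 = 30
  bit 1 = 1: r = r^2 * 30 mod 43 = 30^2 * 30 = 40*30 = 39
  bit 2 = 0: r = r^2 mod 43 = 39^2 = 16
  bit 3 = 0: r = r^2 mod 43 = 16^2 = 41
  bit 4 = 0: r = r^2 mod 43 = 41^2 = 4
  -> A = 4
B = 30^32 mod 43  (bits of 32 = 100000)
  bit 0 = 1: r = r^2 * 30 mod 43 = 1^2 * 30 = 1*30 = 30
  bit 1 = 0: r = r^2 mod 43 = 30^2 = 40
  bit 2 = 0: r = r^2 mod 43 = 40^2 = 9
  bit 3 = 0: r = r^2 mod 43 = 9^2 = 38
  bit 4 = 0: r = r^2 mod 43 = 38^2 = 25
  bit 5 = 0: r = r^2 mod 43 = 25^2 = 23
  -> B = 23
s = B^a = 23^24 mod 43  (bits of 24 = 11000)
  bit 0 = 1: r = r^2 * 23 mod 43 = 1^2 * 23 = 1*23 = 23
  bit 1 = 1: r = r^2 * 23 mod 43 = 23^2 * 23 = 13*23 = 41
  bit 2 = 0: r = r^2 mod 43 = 41^2 = 4
  bit 3 = 0: r = r^2 mod 43 = 4^2 = 16
  bit 4 = 0: r = r^2 mod 43 = 16^2 = 41
  -> s = B^a = 41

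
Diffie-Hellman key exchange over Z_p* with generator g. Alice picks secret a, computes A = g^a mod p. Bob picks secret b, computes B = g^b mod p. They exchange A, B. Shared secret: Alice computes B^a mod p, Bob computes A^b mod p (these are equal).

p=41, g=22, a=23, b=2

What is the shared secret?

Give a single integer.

A = 22^23 mod 41  (bits of 23 = 10111)
  bit 0 = 1: r = r^2 * 22 mod 41 = 1^2 * 22 = 1*22 = 22
  bit 1 = 0: r = r^2 mod 41 = 22^2 = 33
  bit 2 = 1: r = r^2 * 22 mod 41 = 33^2 * 22 = 23*22 = 14
  bit 3 = 1: r = r^2 * 22 mod 41 = 14^2 * 22 = 32*22 = 7
  bit 4 = 1: r = r^2 * 22 mod 41 = 7^2 * 22 = 8*22 = 12
  -> A = 12
B = 22^2 mod 41  (bits of 2 = 10)
  bit 0 = 1: r = r^2 * 22 mod 41 = 1^2 * 22 = 1*22 = 22
  bit 1 = 0: r = r^2 mod 41 = 22^2 = 33
  -> B = 33
s = B^a = 33^23 mod 41  (bits of 23 = 10111)
  bit 0 = 1: r = r^2 * 33 mod 41 = 1^2 * 33 = 1*33 = 33
  bit 1 = 0: r = r^2 mod 41 = 33^2 = 23
  bit 2 = 1: r = r^2 * 33 mod 41 = 23^2 * 33 = 37*33 = 32
  bit 3 = 1: r = r^2 * 33 mod 41 = 32^2 * 33 = 40*33 = 8
  bit 4 = 1: r = r^2 * 33 mod 41 = 8^2 * 33 = 23*33 = 21
  -> s = B^a = 21

Answer: 21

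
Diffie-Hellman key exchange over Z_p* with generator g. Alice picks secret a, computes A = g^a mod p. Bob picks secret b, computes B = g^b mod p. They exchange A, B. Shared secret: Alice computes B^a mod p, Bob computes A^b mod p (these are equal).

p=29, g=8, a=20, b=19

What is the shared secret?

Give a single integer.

Answer: 23

Derivation:
A = 8^20 mod 29  (bits of 20 = 10100)
  bit 0 = 1: r = r^2 * 8 mod 29 = 1^2 * 8 = 1*8 = 8
  bit 1 = 0: r = r^2 mod 29 = 8^2 = 6
  bit 2 = 1: r = r^2 * 8 mod 29 = 6^2 * 8 = 7*8 = 27
  bit 3 = 0: r = r^2 mod 29 = 27^2 = 4
  bit 4 = 0: r = r^2 mod 29 = 4^2 = 16
  -> A = 16
B = 8^19 mod 29  (bits of 19 = 10011)
  bit 0 = 1: r = r^2 * 8 mod 29 = 1^2 * 8 = 1*8 = 8
  bit 1 = 0: r = r^2 mod 29 = 8^2 = 6
  bit 2 = 0: r = r^2 mod 29 = 6^2 = 7
  bit 3 = 1: r = r^2 * 8 mod 29 = 7^2 * 8 = 20*8 = 15
  bit 4 = 1: r = r^2 * 8 mod 29 = 15^2 * 8 = 22*8 = 2
  -> B = 2
s = B^a = 2^20 mod 29  (bits of 20 = 10100)
  bit 0 = 1: r = r^2 * 2 mod 29 = 1^2 * 2 = 1*2 = 2
  bit 1 = 0: r = r^2 mod 29 = 2^2 = 4
  bit 2 = 1: r = r^2 * 2 mod 29 = 4^2 * 2 = 16*2 = 3
  bit 3 = 0: r = r^2 mod 29 = 3^2 = 9
  bit 4 = 0: r = r^2 mod 29 = 9^2 = 23
  -> s = B^a = 23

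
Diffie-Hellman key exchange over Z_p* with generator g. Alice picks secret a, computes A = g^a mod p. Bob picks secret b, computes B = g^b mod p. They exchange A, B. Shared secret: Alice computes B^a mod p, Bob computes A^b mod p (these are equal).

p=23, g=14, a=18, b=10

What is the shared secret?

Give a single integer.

Answer: 6

Derivation:
A = 14^18 mod 23  (bits of 18 = 10010)
  bit 0 = 1: r = r^2 * 14 mod 23 = 1^2 * 14 = 1*14 = 14
  bit 1 = 0: r = r^2 mod 23 = 14^2 = 12
  bit 2 = 0: r = r^2 mod 23 = 12^2 = 6
  bit 3 = 1: r = r^2 * 14 mod 23 = 6^2 * 14 = 13*14 = 21
  bit 4 = 0: r = r^2 mod 23 = 21^2 = 4
  -> A = 4
B = 14^10 mod 23  (bits of 10 = 1010)
  bit 0 = 1: r = r^2 * 14 mod 23 = 1^2 * 14 = 1*14 = 14
  bit 1 = 0: r = r^2 mod 23 = 14^2 = 12
  bit 2 = 1: r = r^2 * 14 mod 23 = 12^2 * 14 = 6*14 = 15
  bit 3 = 0: r = r^2 mod 23 = 15^2 = 18
  -> B = 18
s = B^a = 18^18 mod 23  (bits of 18 = 10010)
  bit 0 = 1: r = r^2 * 18 mod 23 = 1^2 * 18 = 1*18 = 18
  bit 1 = 0: r = r^2 mod 23 = 18^2 = 2
  bit 2 = 0: r = r^2 mod 23 = 2^2 = 4
  bit 3 = 1: r = r^2 * 18 mod 23 = 4^2 * 18 = 16*18 = 12
  bit 4 = 0: r = r^2 mod 23 = 12^2 = 6
  -> s = B^a = 6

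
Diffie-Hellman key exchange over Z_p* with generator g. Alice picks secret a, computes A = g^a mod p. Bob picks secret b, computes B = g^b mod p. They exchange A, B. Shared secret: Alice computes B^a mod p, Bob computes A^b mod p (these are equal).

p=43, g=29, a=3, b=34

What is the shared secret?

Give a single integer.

A = 29^3 mod 43  (bits of 3 = 11)
  bit 0 = 1: r = r^2 * 29 mod 43 = 1^2 * 29 = 1*29 = 29
  bit 1 = 1: r = r^2 * 29 mod 43 = 29^2 * 29 = 24*29 = 8
  -> A = 8
B = 29^34 mod 43  (bits of 34 = 100010)
  bit 0 = 1: r = r^2 * 29 mod 43 = 1^2 * 29 = 1*29 = 29
  bit 1 = 0: r = r^2 mod 43 = 29^2 = 24
  bit 2 = 0: r = r^2 mod 43 = 24^2 = 17
  bit 3 = 0: r = r^2 mod 43 = 17^2 = 31
  bit 4 = 1: r = r^2 * 29 mod 43 = 31^2 * 29 = 15*29 = 5
  bit 5 = 0: r = r^2 mod 43 = 5^2 = 25
  -> B = 25
s = B^a = 25^3 mod 43  (bits of 3 = 11)
  bit 0 = 1: r = r^2 * 25 mod 43 = 1^2 * 25 = 1*25 = 25
  bit 1 = 1: r = r^2 * 25 mod 43 = 25^2 * 25 = 23*25 = 16
  -> s = B^a = 16

Answer: 16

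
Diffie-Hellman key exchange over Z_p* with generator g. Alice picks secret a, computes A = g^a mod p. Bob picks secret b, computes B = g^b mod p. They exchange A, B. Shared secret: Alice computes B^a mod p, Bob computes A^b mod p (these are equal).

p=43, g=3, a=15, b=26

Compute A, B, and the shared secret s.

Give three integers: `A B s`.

Answer: 22 15 4

Derivation:
A = 3^15 mod 43  (bits of 15 = 1111)
  bit 0 = 1: r = r^2 * 3 mod 43 = 1^2 * 3 = 1*3 = 3
  bit 1 = 1: r = r^2 * 3 mod 43 = 3^2 * 3 = 9*3 = 27
  bit 2 = 1: r = r^2 * 3 mod 43 = 27^2 * 3 = 41*3 = 37
  bit 3 = 1: r = r^2 * 3 mod 43 = 37^2 * 3 = 36*3 = 22
  -> A = 22
B = 3^26 mod 43  (bits of 26 = 11010)
  bit 0 = 1: r = r^2 * 3 mod 43 = 1^2 * 3 = 1*3 = 3
  bit 1 = 1: r = r^2 * 3 mod 43 = 3^2 * 3 = 9*3 = 27
  bit 2 = 0: r = r^2 mod 43 = 27^2 = 41
  bit 3 = 1: r = r^2 * 3 mod 43 = 41^2 * 3 = 4*3 = 12
  bit 4 = 0: r = r^2 mod 43 = 12^2 = 15
  -> B = 15
s = B^a = 15^15 mod 43  (bits of 15 = 1111)
  bit 0 = 1: r = r^2 * 15 mod 43 = 1^2 * 15 = 1*15 = 15
  bit 1 = 1: r = r^2 * 15 mod 43 = 15^2 * 15 = 10*15 = 21
  bit 2 = 1: r = r^2 * 15 mod 43 = 21^2 * 15 = 11*15 = 36
  bit 3 = 1: r = r^2 * 15 mod 43 = 36^2 * 15 = 6*15 = 4
  -> s = B^a = 4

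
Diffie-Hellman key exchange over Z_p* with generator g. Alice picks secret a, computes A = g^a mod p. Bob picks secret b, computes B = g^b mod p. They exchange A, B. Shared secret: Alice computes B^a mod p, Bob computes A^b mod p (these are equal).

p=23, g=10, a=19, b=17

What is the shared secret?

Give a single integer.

Answer: 5

Derivation:
A = 10^19 mod 23  (bits of 19 = 10011)
  bit 0 = 1: r = r^2 * 10 mod 23 = 1^2 * 10 = 1*10 = 10
  bit 1 = 0: r = r^2 mod 23 = 10^2 = 8
  bit 2 = 0: r = r^2 mod 23 = 8^2 = 18
  bit 3 = 1: r = r^2 * 10 mod 23 = 18^2 * 10 = 2*10 = 20
  bit 4 = 1: r = r^2 * 10 mod 23 = 20^2 * 10 = 9*10 = 21
  -> A = 21
B = 10^17 mod 23  (bits of 17 = 10001)
  bit 0 = 1: r = r^2 * 10 mod 23 = 1^2 * 10 = 1*10 = 10
  bit 1 = 0: r = r^2 mod 23 = 10^2 = 8
  bit 2 = 0: r = r^2 mod 23 = 8^2 = 18
  bit 3 = 0: r = r^2 mod 23 = 18^2 = 2
  bit 4 = 1: r = r^2 * 10 mod 23 = 2^2 * 10 = 4*10 = 17
  -> B = 17
s = B^a = 17^19 mod 23  (bits of 19 = 10011)
  bit 0 = 1: r = r^2 * 17 mod 23 = 1^2 * 17 = 1*17 = 17
  bit 1 = 0: r = r^2 mod 23 = 17^2 = 13
  bit 2 = 0: r = r^2 mod 23 = 13^2 = 8
  bit 3 = 1: r = r^2 * 17 mod 23 = 8^2 * 17 = 18*17 = 7
  bit 4 = 1: r = r^2 * 17 mod 23 = 7^2 * 17 = 3*17 = 5
  -> s = B^a = 5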